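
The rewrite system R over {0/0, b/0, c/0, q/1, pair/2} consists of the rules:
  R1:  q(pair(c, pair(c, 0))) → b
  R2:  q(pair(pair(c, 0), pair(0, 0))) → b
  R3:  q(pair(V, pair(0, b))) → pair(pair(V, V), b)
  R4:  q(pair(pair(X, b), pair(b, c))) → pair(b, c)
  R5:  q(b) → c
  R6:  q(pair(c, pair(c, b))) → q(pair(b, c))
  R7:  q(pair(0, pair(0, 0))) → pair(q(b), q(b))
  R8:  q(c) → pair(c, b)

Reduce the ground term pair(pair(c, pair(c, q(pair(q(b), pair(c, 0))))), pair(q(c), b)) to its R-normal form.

1. pair(pair(c, pair(c, q(pair(q(b), pair(c, 0))))), pair(q(c), b))  →  pair(pair(c, pair(c, q(pair(c, pair(c, 0))))), pair(q(c), b))   [R5 at 1.2.2.1.1]
2. pair(pair(c, pair(c, q(pair(c, pair(c, 0))))), pair(q(c), b))  →  pair(pair(c, pair(c, b)), pair(q(c), b))   [R1 at 1.2.2]
3. pair(pair(c, pair(c, b)), pair(q(c), b))  →  pair(pair(c, pair(c, b)), pair(pair(c, b), b))   [R8 at 2.1]

pair(pair(c, pair(c, b)), pair(pair(c, b), b))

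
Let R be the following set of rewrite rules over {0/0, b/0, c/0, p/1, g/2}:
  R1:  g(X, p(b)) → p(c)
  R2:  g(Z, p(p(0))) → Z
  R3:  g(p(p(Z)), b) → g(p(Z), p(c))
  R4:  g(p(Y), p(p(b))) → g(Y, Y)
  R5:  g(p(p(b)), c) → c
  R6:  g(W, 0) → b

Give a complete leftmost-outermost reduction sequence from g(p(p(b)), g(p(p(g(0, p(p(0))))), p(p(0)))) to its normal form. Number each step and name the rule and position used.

p(p(b))

1. g(p(p(b)), g(p(p(g(0, p(p(0))))), p(p(0))))  →  g(p(p(b)), p(p(g(0, p(p(0))))))   [R2 at 2]
2. g(p(p(b)), p(p(g(0, p(p(0))))))  →  g(p(p(b)), p(p(0)))   [R2 at 2.1.1]
3. g(p(p(b)), p(p(0)))  →  p(p(b))   [R2 at ε]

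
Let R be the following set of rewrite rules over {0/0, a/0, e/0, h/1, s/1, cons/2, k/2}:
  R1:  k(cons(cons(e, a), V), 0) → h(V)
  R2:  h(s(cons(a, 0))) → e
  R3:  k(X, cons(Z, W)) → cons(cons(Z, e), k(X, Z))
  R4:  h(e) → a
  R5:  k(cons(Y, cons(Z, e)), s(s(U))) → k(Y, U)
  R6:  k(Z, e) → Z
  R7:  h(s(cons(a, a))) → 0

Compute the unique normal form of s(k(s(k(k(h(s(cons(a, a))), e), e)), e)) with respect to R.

s(s(0))

1. s(k(s(k(k(h(s(cons(a, a))), e), e)), e))  →  s(s(k(k(h(s(cons(a, a))), e), e)))   [R6 at 1]
2. s(s(k(k(h(s(cons(a, a))), e), e)))  →  s(s(k(h(s(cons(a, a))), e)))   [R6 at 1.1]
3. s(s(k(h(s(cons(a, a))), e)))  →  s(s(h(s(cons(a, a)))))   [R6 at 1.1]
4. s(s(h(s(cons(a, a)))))  →  s(s(0))   [R7 at 1.1]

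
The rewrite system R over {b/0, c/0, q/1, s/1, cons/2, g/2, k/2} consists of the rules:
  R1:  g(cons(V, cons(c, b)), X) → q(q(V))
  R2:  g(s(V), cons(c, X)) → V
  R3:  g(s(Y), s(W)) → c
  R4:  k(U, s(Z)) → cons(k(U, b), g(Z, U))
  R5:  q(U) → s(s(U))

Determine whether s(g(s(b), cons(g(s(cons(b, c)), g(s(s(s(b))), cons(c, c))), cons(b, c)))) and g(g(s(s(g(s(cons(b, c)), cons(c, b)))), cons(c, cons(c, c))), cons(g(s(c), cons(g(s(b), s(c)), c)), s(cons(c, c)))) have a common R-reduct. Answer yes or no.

no — NF(t₁) = s(b), NF(t₂) = cons(b, c)

Reduce t₁ = s(g(s(b), cons(g(s(cons(b, c)), g(s(s(s(b))), cons(c, c))), cons(b, c)))):
1. s(g(s(b), cons(g(s(cons(b, c)), g(s(s(s(b))), cons(c, c))), cons(b, c))))  →  s(g(s(b), cons(g(s(cons(b, c)), s(s(b))), cons(b, c))))   [R2 at 1.2.1.2]
2. s(g(s(b), cons(g(s(cons(b, c)), s(s(b))), cons(b, c))))  →  s(g(s(b), cons(c, cons(b, c))))   [R3 at 1.2.1]
3. s(g(s(b), cons(c, cons(b, c))))  →  s(b)   [R2 at 1]

Reduce t₂ = g(g(s(s(g(s(cons(b, c)), cons(c, b)))), cons(c, cons(c, c))), cons(g(s(c), cons(g(s(b), s(c)), c)), s(cons(c, c)))):
1. g(g(s(s(g(s(cons(b, c)), cons(c, b)))), cons(c, cons(c, c))), cons(g(s(c), cons(g(s(b), s(c)), c)), s(cons(c, c))))  →  g(s(g(s(cons(b, c)), cons(c, b))), cons(g(s(c), cons(g(s(b), s(c)), c)), s(cons(c, c))))   [R2 at 1]
2. g(s(g(s(cons(b, c)), cons(c, b))), cons(g(s(c), cons(g(s(b), s(c)), c)), s(cons(c, c))))  →  g(s(cons(b, c)), cons(g(s(c), cons(g(s(b), s(c)), c)), s(cons(c, c))))   [R2 at 1.1]
3. g(s(cons(b, c)), cons(g(s(c), cons(g(s(b), s(c)), c)), s(cons(c, c))))  →  g(s(cons(b, c)), cons(g(s(c), cons(c, c)), s(cons(c, c))))   [R3 at 2.1.2.1]
4. g(s(cons(b, c)), cons(g(s(c), cons(c, c)), s(cons(c, c))))  →  g(s(cons(b, c)), cons(c, s(cons(c, c))))   [R2 at 2.1]
5. g(s(cons(b, c)), cons(c, s(cons(c, c))))  →  cons(b, c)   [R2 at ε]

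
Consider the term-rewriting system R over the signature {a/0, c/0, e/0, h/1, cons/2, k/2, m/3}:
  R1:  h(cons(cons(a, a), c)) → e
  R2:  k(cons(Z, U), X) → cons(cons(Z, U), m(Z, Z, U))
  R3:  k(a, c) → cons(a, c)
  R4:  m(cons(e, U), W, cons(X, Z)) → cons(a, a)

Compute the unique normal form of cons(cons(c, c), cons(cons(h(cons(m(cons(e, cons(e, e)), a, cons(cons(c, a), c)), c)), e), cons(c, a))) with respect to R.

1. cons(cons(c, c), cons(cons(h(cons(m(cons(e, cons(e, e)), a, cons(cons(c, a), c)), c)), e), cons(c, a)))  →  cons(cons(c, c), cons(cons(h(cons(cons(a, a), c)), e), cons(c, a)))   [R4 at 2.1.1.1.1]
2. cons(cons(c, c), cons(cons(h(cons(cons(a, a), c)), e), cons(c, a)))  →  cons(cons(c, c), cons(cons(e, e), cons(c, a)))   [R1 at 2.1.1]

cons(cons(c, c), cons(cons(e, e), cons(c, a)))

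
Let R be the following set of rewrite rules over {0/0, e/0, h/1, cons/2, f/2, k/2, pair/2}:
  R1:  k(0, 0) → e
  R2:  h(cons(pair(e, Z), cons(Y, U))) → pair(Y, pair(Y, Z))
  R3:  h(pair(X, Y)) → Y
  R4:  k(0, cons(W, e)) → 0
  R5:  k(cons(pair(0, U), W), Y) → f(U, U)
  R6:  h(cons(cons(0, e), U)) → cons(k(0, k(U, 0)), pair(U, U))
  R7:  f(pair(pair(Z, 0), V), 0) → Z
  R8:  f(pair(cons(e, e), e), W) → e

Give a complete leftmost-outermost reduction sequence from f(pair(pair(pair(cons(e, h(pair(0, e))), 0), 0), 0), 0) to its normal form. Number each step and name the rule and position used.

pair(cons(e, e), 0)

1. f(pair(pair(pair(cons(e, h(pair(0, e))), 0), 0), 0), 0)  →  pair(cons(e, h(pair(0, e))), 0)   [R7 at ε]
2. pair(cons(e, h(pair(0, e))), 0)  →  pair(cons(e, e), 0)   [R3 at 1.2]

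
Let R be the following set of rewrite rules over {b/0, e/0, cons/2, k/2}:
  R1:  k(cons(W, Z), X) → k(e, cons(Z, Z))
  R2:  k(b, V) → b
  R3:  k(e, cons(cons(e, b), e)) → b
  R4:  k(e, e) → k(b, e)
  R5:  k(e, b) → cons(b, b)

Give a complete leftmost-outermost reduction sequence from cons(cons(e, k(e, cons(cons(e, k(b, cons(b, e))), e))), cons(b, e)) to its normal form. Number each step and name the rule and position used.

1. cons(cons(e, k(e, cons(cons(e, k(b, cons(b, e))), e))), cons(b, e))  →  cons(cons(e, k(e, cons(cons(e, b), e))), cons(b, e))   [R2 at 1.2.2.1.2]
2. cons(cons(e, k(e, cons(cons(e, b), e))), cons(b, e))  →  cons(cons(e, b), cons(b, e))   [R3 at 1.2]

cons(cons(e, b), cons(b, e))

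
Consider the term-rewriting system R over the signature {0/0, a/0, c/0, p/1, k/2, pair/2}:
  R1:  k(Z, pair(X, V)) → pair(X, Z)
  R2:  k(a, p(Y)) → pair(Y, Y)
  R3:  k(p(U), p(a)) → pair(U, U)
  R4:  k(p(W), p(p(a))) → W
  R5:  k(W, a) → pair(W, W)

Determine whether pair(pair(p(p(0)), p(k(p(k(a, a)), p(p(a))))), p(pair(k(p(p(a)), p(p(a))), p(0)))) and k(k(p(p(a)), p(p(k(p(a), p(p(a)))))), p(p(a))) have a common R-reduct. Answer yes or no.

Reduce t₁ = pair(pair(p(p(0)), p(k(p(k(a, a)), p(p(a))))), p(pair(k(p(p(a)), p(p(a))), p(0)))):
1. pair(pair(p(p(0)), p(k(p(k(a, a)), p(p(a))))), p(pair(k(p(p(a)), p(p(a))), p(0))))  →  pair(pair(p(p(0)), p(k(a, a))), p(pair(k(p(p(a)), p(p(a))), p(0))))   [R4 at 1.2.1]
2. pair(pair(p(p(0)), p(k(a, a))), p(pair(k(p(p(a)), p(p(a))), p(0))))  →  pair(pair(p(p(0)), p(pair(a, a))), p(pair(k(p(p(a)), p(p(a))), p(0))))   [R5 at 1.2.1]
3. pair(pair(p(p(0)), p(pair(a, a))), p(pair(k(p(p(a)), p(p(a))), p(0))))  →  pair(pair(p(p(0)), p(pair(a, a))), p(pair(p(a), p(0))))   [R4 at 2.1.1]

Reduce t₂ = k(k(p(p(a)), p(p(k(p(a), p(p(a)))))), p(p(a))):
1. k(k(p(p(a)), p(p(k(p(a), p(p(a)))))), p(p(a)))  →  k(k(p(p(a)), p(p(a))), p(p(a)))   [R4 at 1.2.1.1]
2. k(k(p(p(a)), p(p(a))), p(p(a)))  →  k(p(a), p(p(a)))   [R4 at 1]
3. k(p(a), p(p(a)))  →  a   [R4 at ε]

no — NF(t₁) = pair(pair(p(p(0)), p(pair(a, a))), p(pair(p(a), p(0)))), NF(t₂) = a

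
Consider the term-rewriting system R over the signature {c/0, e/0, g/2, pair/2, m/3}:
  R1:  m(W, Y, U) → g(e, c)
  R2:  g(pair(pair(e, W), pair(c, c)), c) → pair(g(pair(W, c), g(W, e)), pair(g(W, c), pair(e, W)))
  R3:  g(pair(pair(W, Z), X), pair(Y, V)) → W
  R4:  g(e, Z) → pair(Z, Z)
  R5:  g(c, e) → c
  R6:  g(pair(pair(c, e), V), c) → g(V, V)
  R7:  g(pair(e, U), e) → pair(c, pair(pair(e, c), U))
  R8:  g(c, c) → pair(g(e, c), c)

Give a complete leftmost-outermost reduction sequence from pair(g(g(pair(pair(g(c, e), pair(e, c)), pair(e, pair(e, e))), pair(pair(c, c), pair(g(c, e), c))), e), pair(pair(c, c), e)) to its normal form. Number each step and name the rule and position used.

pair(c, pair(pair(c, c), e))

1. pair(g(g(pair(pair(g(c, e), pair(e, c)), pair(e, pair(e, e))), pair(pair(c, c), pair(g(c, e), c))), e), pair(pair(c, c), e))  →  pair(g(g(c, e), e), pair(pair(c, c), e))   [R3 at 1.1]
2. pair(g(g(c, e), e), pair(pair(c, c), e))  →  pair(g(c, e), pair(pair(c, c), e))   [R5 at 1.1]
3. pair(g(c, e), pair(pair(c, c), e))  →  pair(c, pair(pair(c, c), e))   [R5 at 1]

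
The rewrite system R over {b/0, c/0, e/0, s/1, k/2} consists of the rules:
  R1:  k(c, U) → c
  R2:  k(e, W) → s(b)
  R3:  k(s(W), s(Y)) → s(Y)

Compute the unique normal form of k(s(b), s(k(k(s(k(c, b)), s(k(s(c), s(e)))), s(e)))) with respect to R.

1. k(s(b), s(k(k(s(k(c, b)), s(k(s(c), s(e)))), s(e))))  →  s(k(k(s(k(c, b)), s(k(s(c), s(e)))), s(e)))   [R3 at ε]
2. s(k(k(s(k(c, b)), s(k(s(c), s(e)))), s(e)))  →  s(k(s(k(s(c), s(e))), s(e)))   [R3 at 1.1]
3. s(k(s(k(s(c), s(e))), s(e)))  →  s(s(e))   [R3 at 1]

s(s(e))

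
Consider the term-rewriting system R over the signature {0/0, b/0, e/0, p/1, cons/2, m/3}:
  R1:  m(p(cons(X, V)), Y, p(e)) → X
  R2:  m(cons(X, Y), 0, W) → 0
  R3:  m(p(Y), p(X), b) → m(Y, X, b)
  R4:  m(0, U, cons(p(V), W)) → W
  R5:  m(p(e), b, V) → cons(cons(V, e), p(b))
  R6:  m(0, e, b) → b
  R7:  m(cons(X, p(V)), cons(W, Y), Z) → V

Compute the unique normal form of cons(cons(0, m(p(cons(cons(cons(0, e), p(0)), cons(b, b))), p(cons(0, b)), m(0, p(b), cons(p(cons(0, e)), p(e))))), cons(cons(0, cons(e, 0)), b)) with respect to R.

1. cons(cons(0, m(p(cons(cons(cons(0, e), p(0)), cons(b, b))), p(cons(0, b)), m(0, p(b), cons(p(cons(0, e)), p(e))))), cons(cons(0, cons(e, 0)), b))  →  cons(cons(0, m(p(cons(cons(cons(0, e), p(0)), cons(b, b))), p(cons(0, b)), p(e))), cons(cons(0, cons(e, 0)), b))   [R4 at 1.2.3]
2. cons(cons(0, m(p(cons(cons(cons(0, e), p(0)), cons(b, b))), p(cons(0, b)), p(e))), cons(cons(0, cons(e, 0)), b))  →  cons(cons(0, cons(cons(0, e), p(0))), cons(cons(0, cons(e, 0)), b))   [R1 at 1.2]

cons(cons(0, cons(cons(0, e), p(0))), cons(cons(0, cons(e, 0)), b))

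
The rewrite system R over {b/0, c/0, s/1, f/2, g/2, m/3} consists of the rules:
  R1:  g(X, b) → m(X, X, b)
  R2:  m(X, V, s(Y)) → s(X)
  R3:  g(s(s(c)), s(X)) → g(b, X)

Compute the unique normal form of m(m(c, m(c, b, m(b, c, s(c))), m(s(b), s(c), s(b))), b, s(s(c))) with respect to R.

s(s(c))

1. m(m(c, m(c, b, m(b, c, s(c))), m(s(b), s(c), s(b))), b, s(s(c)))  →  s(m(c, m(c, b, m(b, c, s(c))), m(s(b), s(c), s(b))))   [R2 at ε]
2. s(m(c, m(c, b, m(b, c, s(c))), m(s(b), s(c), s(b))))  →  s(m(c, m(c, b, s(b)), m(s(b), s(c), s(b))))   [R2 at 1.2.3]
3. s(m(c, m(c, b, s(b)), m(s(b), s(c), s(b))))  →  s(m(c, s(c), m(s(b), s(c), s(b))))   [R2 at 1.2]
4. s(m(c, s(c), m(s(b), s(c), s(b))))  →  s(m(c, s(c), s(s(b))))   [R2 at 1.3]
5. s(m(c, s(c), s(s(b))))  →  s(s(c))   [R2 at 1]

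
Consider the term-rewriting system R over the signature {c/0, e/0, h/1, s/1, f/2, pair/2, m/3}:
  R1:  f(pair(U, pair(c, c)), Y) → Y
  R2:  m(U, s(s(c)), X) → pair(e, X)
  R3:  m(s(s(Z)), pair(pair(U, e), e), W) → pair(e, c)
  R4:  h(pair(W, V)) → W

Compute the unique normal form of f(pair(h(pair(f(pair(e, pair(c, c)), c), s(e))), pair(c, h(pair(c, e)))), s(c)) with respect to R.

1. f(pair(h(pair(f(pair(e, pair(c, c)), c), s(e))), pair(c, h(pair(c, e)))), s(c))  →  f(pair(f(pair(e, pair(c, c)), c), pair(c, h(pair(c, e)))), s(c))   [R4 at 1.1]
2. f(pair(f(pair(e, pair(c, c)), c), pair(c, h(pair(c, e)))), s(c))  →  f(pair(c, pair(c, h(pair(c, e)))), s(c))   [R1 at 1.1]
3. f(pair(c, pair(c, h(pair(c, e)))), s(c))  →  f(pair(c, pair(c, c)), s(c))   [R4 at 1.2.2]
4. f(pair(c, pair(c, c)), s(c))  →  s(c)   [R1 at ε]

s(c)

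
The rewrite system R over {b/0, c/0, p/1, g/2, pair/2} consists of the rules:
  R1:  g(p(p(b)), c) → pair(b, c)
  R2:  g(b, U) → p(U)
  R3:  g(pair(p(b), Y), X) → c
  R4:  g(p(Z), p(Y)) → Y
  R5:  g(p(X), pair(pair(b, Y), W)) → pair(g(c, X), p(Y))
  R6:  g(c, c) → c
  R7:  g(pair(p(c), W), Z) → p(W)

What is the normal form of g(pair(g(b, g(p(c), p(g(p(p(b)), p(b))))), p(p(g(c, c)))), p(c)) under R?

1. g(pair(g(b, g(p(c), p(g(p(p(b)), p(b))))), p(p(g(c, c)))), p(c))  →  g(pair(p(g(p(c), p(g(p(p(b)), p(b))))), p(p(g(c, c)))), p(c))   [R2 at 1.1]
2. g(pair(p(g(p(c), p(g(p(p(b)), p(b))))), p(p(g(c, c)))), p(c))  →  g(pair(p(g(p(p(b)), p(b))), p(p(g(c, c)))), p(c))   [R4 at 1.1.1]
3. g(pair(p(g(p(p(b)), p(b))), p(p(g(c, c)))), p(c))  →  g(pair(p(b), p(p(g(c, c)))), p(c))   [R4 at 1.1.1]
4. g(pair(p(b), p(p(g(c, c)))), p(c))  →  c   [R3 at ε]

c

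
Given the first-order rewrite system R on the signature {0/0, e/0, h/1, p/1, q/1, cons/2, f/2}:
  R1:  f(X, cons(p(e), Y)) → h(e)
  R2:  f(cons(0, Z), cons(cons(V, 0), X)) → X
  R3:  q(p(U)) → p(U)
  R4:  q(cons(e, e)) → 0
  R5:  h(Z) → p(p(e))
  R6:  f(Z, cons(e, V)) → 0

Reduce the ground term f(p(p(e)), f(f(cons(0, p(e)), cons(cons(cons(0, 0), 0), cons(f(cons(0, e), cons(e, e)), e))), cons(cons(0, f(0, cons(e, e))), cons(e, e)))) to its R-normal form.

0

1. f(p(p(e)), f(f(cons(0, p(e)), cons(cons(cons(0, 0), 0), cons(f(cons(0, e), cons(e, e)), e))), cons(cons(0, f(0, cons(e, e))), cons(e, e))))  →  f(p(p(e)), f(cons(f(cons(0, e), cons(e, e)), e), cons(cons(0, f(0, cons(e, e))), cons(e, e))))   [R2 at 2.1]
2. f(p(p(e)), f(cons(f(cons(0, e), cons(e, e)), e), cons(cons(0, f(0, cons(e, e))), cons(e, e))))  →  f(p(p(e)), f(cons(0, e), cons(cons(0, f(0, cons(e, e))), cons(e, e))))   [R6 at 2.1.1]
3. f(p(p(e)), f(cons(0, e), cons(cons(0, f(0, cons(e, e))), cons(e, e))))  →  f(p(p(e)), f(cons(0, e), cons(cons(0, 0), cons(e, e))))   [R6 at 2.2.1.2]
4. f(p(p(e)), f(cons(0, e), cons(cons(0, 0), cons(e, e))))  →  f(p(p(e)), cons(e, e))   [R2 at 2]
5. f(p(p(e)), cons(e, e))  →  0   [R6 at ε]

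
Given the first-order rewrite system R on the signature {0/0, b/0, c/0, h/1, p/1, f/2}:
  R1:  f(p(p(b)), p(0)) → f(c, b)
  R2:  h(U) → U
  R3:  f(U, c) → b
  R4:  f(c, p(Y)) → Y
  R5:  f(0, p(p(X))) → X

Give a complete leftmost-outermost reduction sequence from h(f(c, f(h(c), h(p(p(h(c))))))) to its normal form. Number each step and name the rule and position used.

c

1. h(f(c, f(h(c), h(p(p(h(c)))))))  →  f(c, f(h(c), h(p(p(h(c))))))   [R2 at ε]
2. f(c, f(h(c), h(p(p(h(c))))))  →  f(c, f(c, h(p(p(h(c))))))   [R2 at 2.1]
3. f(c, f(c, h(p(p(h(c))))))  →  f(c, f(c, p(p(h(c)))))   [R2 at 2.2]
4. f(c, f(c, p(p(h(c)))))  →  f(c, p(h(c)))   [R4 at 2]
5. f(c, p(h(c)))  →  h(c)   [R4 at ε]
6. h(c)  →  c   [R2 at ε]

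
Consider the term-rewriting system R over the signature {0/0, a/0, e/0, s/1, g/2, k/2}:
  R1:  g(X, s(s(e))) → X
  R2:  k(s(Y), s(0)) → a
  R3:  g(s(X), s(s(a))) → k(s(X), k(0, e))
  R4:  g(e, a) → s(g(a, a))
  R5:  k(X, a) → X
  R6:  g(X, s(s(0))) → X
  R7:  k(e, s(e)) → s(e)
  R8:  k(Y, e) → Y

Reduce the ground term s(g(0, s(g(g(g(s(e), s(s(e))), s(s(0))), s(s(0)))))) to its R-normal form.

1. s(g(0, s(g(g(g(s(e), s(s(e))), s(s(0))), s(s(0))))))  →  s(g(0, s(g(g(s(e), s(s(e))), s(s(0))))))   [R6 at 1.2.1]
2. s(g(0, s(g(g(s(e), s(s(e))), s(s(0))))))  →  s(g(0, s(g(s(e), s(s(e))))))   [R6 at 1.2.1]
3. s(g(0, s(g(s(e), s(s(e))))))  →  s(g(0, s(s(e))))   [R1 at 1.2.1]
4. s(g(0, s(s(e))))  →  s(0)   [R1 at 1]

s(0)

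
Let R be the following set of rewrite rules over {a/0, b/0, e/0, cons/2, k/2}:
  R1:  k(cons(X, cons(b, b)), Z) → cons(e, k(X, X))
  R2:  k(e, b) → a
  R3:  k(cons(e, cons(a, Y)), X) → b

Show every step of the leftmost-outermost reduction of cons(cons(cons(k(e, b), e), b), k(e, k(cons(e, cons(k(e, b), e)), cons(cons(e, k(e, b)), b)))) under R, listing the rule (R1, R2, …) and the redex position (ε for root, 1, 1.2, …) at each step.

cons(cons(cons(a, e), b), a)

1. cons(cons(cons(k(e, b), e), b), k(e, k(cons(e, cons(k(e, b), e)), cons(cons(e, k(e, b)), b))))  →  cons(cons(cons(a, e), b), k(e, k(cons(e, cons(k(e, b), e)), cons(cons(e, k(e, b)), b))))   [R2 at 1.1.1]
2. cons(cons(cons(a, e), b), k(e, k(cons(e, cons(k(e, b), e)), cons(cons(e, k(e, b)), b))))  →  cons(cons(cons(a, e), b), k(e, k(cons(e, cons(a, e)), cons(cons(e, k(e, b)), b))))   [R2 at 2.2.1.2.1]
3. cons(cons(cons(a, e), b), k(e, k(cons(e, cons(a, e)), cons(cons(e, k(e, b)), b))))  →  cons(cons(cons(a, e), b), k(e, b))   [R3 at 2.2]
4. cons(cons(cons(a, e), b), k(e, b))  →  cons(cons(cons(a, e), b), a)   [R2 at 2]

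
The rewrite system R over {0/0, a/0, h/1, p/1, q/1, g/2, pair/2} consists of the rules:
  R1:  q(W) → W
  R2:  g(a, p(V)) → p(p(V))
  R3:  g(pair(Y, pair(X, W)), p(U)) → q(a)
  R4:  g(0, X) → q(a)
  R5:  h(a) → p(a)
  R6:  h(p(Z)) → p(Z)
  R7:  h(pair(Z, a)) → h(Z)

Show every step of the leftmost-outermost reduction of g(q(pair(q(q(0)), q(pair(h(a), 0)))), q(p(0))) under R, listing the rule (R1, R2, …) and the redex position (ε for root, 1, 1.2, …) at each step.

a

1. g(q(pair(q(q(0)), q(pair(h(a), 0)))), q(p(0)))  →  g(pair(q(q(0)), q(pair(h(a), 0))), q(p(0)))   [R1 at 1]
2. g(pair(q(q(0)), q(pair(h(a), 0))), q(p(0)))  →  g(pair(q(0), q(pair(h(a), 0))), q(p(0)))   [R1 at 1.1]
3. g(pair(q(0), q(pair(h(a), 0))), q(p(0)))  →  g(pair(0, q(pair(h(a), 0))), q(p(0)))   [R1 at 1.1]
4. g(pair(0, q(pair(h(a), 0))), q(p(0)))  →  g(pair(0, pair(h(a), 0)), q(p(0)))   [R1 at 1.2]
5. g(pair(0, pair(h(a), 0)), q(p(0)))  →  g(pair(0, pair(p(a), 0)), q(p(0)))   [R5 at 1.2.1]
6. g(pair(0, pair(p(a), 0)), q(p(0)))  →  g(pair(0, pair(p(a), 0)), p(0))   [R1 at 2]
7. g(pair(0, pair(p(a), 0)), p(0))  →  q(a)   [R3 at ε]
8. q(a)  →  a   [R1 at ε]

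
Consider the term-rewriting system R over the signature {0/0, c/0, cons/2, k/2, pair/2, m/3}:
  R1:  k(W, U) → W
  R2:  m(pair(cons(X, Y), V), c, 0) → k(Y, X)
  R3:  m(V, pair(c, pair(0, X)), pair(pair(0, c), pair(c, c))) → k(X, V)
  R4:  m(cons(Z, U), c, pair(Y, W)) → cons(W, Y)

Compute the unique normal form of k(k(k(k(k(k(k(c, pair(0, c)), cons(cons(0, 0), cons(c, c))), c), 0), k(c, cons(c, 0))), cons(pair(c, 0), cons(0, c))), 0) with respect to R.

1. k(k(k(k(k(k(k(c, pair(0, c)), cons(cons(0, 0), cons(c, c))), c), 0), k(c, cons(c, 0))), cons(pair(c, 0), cons(0, c))), 0)  →  k(k(k(k(k(k(c, pair(0, c)), cons(cons(0, 0), cons(c, c))), c), 0), k(c, cons(c, 0))), cons(pair(c, 0), cons(0, c)))   [R1 at ε]
2. k(k(k(k(k(k(c, pair(0, c)), cons(cons(0, 0), cons(c, c))), c), 0), k(c, cons(c, 0))), cons(pair(c, 0), cons(0, c)))  →  k(k(k(k(k(c, pair(0, c)), cons(cons(0, 0), cons(c, c))), c), 0), k(c, cons(c, 0)))   [R1 at ε]
3. k(k(k(k(k(c, pair(0, c)), cons(cons(0, 0), cons(c, c))), c), 0), k(c, cons(c, 0)))  →  k(k(k(k(c, pair(0, c)), cons(cons(0, 0), cons(c, c))), c), 0)   [R1 at ε]
4. k(k(k(k(c, pair(0, c)), cons(cons(0, 0), cons(c, c))), c), 0)  →  k(k(k(c, pair(0, c)), cons(cons(0, 0), cons(c, c))), c)   [R1 at ε]
5. k(k(k(c, pair(0, c)), cons(cons(0, 0), cons(c, c))), c)  →  k(k(c, pair(0, c)), cons(cons(0, 0), cons(c, c)))   [R1 at ε]
6. k(k(c, pair(0, c)), cons(cons(0, 0), cons(c, c)))  →  k(c, pair(0, c))   [R1 at ε]
7. k(c, pair(0, c))  →  c   [R1 at ε]

c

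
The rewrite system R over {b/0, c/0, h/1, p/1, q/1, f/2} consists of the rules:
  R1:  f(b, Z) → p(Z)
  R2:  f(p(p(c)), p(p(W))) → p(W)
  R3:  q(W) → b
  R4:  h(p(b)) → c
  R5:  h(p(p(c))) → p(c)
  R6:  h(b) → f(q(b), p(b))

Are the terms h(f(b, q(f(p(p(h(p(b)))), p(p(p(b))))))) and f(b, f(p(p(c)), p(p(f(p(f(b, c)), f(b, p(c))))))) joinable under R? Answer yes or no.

Reduce t₁ = h(f(b, q(f(p(p(h(p(b)))), p(p(p(b))))))):
1. h(f(b, q(f(p(p(h(p(b)))), p(p(p(b)))))))  →  h(p(q(f(p(p(h(p(b)))), p(p(p(b)))))))   [R1 at 1]
2. h(p(q(f(p(p(h(p(b)))), p(p(p(b)))))))  →  h(p(b))   [R3 at 1.1]
3. h(p(b))  →  c   [R4 at ε]

Reduce t₂ = f(b, f(p(p(c)), p(p(f(p(f(b, c)), f(b, p(c))))))):
1. f(b, f(p(p(c)), p(p(f(p(f(b, c)), f(b, p(c)))))))  →  p(f(p(p(c)), p(p(f(p(f(b, c)), f(b, p(c)))))))   [R1 at ε]
2. p(f(p(p(c)), p(p(f(p(f(b, c)), f(b, p(c)))))))  →  p(p(f(p(f(b, c)), f(b, p(c)))))   [R2 at 1]
3. p(p(f(p(f(b, c)), f(b, p(c)))))  →  p(p(f(p(p(c)), f(b, p(c)))))   [R1 at 1.1.1.1]
4. p(p(f(p(p(c)), f(b, p(c)))))  →  p(p(f(p(p(c)), p(p(c)))))   [R1 at 1.1.2]
5. p(p(f(p(p(c)), p(p(c)))))  →  p(p(p(c)))   [R2 at 1.1]

no — NF(t₁) = c, NF(t₂) = p(p(p(c)))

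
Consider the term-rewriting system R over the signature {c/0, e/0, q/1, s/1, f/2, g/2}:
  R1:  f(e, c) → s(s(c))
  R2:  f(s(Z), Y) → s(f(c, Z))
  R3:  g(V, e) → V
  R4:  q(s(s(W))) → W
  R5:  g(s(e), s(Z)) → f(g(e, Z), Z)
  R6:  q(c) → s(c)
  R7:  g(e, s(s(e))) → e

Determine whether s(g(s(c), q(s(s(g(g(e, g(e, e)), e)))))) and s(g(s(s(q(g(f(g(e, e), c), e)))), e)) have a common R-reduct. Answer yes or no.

no — NF(t₁) = s(s(c)), NF(t₂) = s(s(s(c)))

Reduce t₁ = s(g(s(c), q(s(s(g(g(e, g(e, e)), e)))))):
1. s(g(s(c), q(s(s(g(g(e, g(e, e)), e))))))  →  s(g(s(c), g(g(e, g(e, e)), e)))   [R4 at 1.2]
2. s(g(s(c), g(g(e, g(e, e)), e)))  →  s(g(s(c), g(e, g(e, e))))   [R3 at 1.2]
3. s(g(s(c), g(e, g(e, e))))  →  s(g(s(c), g(e, e)))   [R3 at 1.2.2]
4. s(g(s(c), g(e, e)))  →  s(g(s(c), e))   [R3 at 1.2]
5. s(g(s(c), e))  →  s(s(c))   [R3 at 1]

Reduce t₂ = s(g(s(s(q(g(f(g(e, e), c), e)))), e)):
1. s(g(s(s(q(g(f(g(e, e), c), e)))), e))  →  s(s(s(q(g(f(g(e, e), c), e)))))   [R3 at 1]
2. s(s(s(q(g(f(g(e, e), c), e)))))  →  s(s(s(q(f(g(e, e), c)))))   [R3 at 1.1.1.1]
3. s(s(s(q(f(g(e, e), c)))))  →  s(s(s(q(f(e, c)))))   [R3 at 1.1.1.1.1]
4. s(s(s(q(f(e, c)))))  →  s(s(s(q(s(s(c))))))   [R1 at 1.1.1.1]
5. s(s(s(q(s(s(c))))))  →  s(s(s(c)))   [R4 at 1.1.1]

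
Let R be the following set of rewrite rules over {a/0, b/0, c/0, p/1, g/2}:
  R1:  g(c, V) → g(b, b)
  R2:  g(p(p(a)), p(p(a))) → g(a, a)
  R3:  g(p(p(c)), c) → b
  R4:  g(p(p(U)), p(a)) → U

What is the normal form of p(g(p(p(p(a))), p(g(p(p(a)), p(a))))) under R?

p(p(a))

1. p(g(p(p(p(a))), p(g(p(p(a)), p(a)))))  →  p(g(p(p(p(a))), p(a)))   [R4 at 1.2.1]
2. p(g(p(p(p(a))), p(a)))  →  p(p(a))   [R4 at 1]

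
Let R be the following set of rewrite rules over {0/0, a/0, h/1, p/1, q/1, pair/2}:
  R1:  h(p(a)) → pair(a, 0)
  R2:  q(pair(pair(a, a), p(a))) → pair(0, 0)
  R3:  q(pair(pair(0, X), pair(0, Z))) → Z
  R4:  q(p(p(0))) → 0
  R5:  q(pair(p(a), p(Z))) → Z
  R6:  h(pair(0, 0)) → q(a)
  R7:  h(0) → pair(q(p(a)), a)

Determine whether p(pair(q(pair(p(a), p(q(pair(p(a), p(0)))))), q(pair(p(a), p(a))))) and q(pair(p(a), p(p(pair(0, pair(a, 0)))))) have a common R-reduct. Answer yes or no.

no — NF(t₁) = p(pair(0, a)), NF(t₂) = p(pair(0, pair(a, 0)))

Reduce t₁ = p(pair(q(pair(p(a), p(q(pair(p(a), p(0)))))), q(pair(p(a), p(a))))):
1. p(pair(q(pair(p(a), p(q(pair(p(a), p(0)))))), q(pair(p(a), p(a)))))  →  p(pair(q(pair(p(a), p(0))), q(pair(p(a), p(a)))))   [R5 at 1.1]
2. p(pair(q(pair(p(a), p(0))), q(pair(p(a), p(a)))))  →  p(pair(0, q(pair(p(a), p(a)))))   [R5 at 1.1]
3. p(pair(0, q(pair(p(a), p(a)))))  →  p(pair(0, a))   [R5 at 1.2]

Reduce t₂ = q(pair(p(a), p(p(pair(0, pair(a, 0)))))):
1. q(pair(p(a), p(p(pair(0, pair(a, 0))))))  →  p(pair(0, pair(a, 0)))   [R5 at ε]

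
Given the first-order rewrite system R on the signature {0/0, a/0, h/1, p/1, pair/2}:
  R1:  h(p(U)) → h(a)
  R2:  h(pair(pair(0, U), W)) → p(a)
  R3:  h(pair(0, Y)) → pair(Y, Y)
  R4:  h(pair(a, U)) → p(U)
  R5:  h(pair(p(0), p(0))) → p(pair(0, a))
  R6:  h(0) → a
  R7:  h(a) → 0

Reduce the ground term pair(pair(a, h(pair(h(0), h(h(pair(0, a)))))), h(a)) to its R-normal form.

1. pair(pair(a, h(pair(h(0), h(h(pair(0, a)))))), h(a))  →  pair(pair(a, h(pair(a, h(h(pair(0, a)))))), h(a))   [R6 at 1.2.1.1]
2. pair(pair(a, h(pair(a, h(h(pair(0, a)))))), h(a))  →  pair(pair(a, p(h(h(pair(0, a))))), h(a))   [R4 at 1.2]
3. pair(pair(a, p(h(h(pair(0, a))))), h(a))  →  pair(pair(a, p(h(pair(a, a)))), h(a))   [R3 at 1.2.1.1]
4. pair(pair(a, p(h(pair(a, a)))), h(a))  →  pair(pair(a, p(p(a))), h(a))   [R4 at 1.2.1]
5. pair(pair(a, p(p(a))), h(a))  →  pair(pair(a, p(p(a))), 0)   [R7 at 2]

pair(pair(a, p(p(a))), 0)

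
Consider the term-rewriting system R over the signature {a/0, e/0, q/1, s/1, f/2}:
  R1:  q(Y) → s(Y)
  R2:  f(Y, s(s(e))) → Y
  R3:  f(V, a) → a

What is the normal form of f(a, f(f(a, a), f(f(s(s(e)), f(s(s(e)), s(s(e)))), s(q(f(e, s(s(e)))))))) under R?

1. f(a, f(f(a, a), f(f(s(s(e)), f(s(s(e)), s(s(e)))), s(q(f(e, s(s(e))))))))  →  f(a, f(a, f(f(s(s(e)), f(s(s(e)), s(s(e)))), s(q(f(e, s(s(e))))))))   [R3 at 2.1]
2. f(a, f(a, f(f(s(s(e)), f(s(s(e)), s(s(e)))), s(q(f(e, s(s(e))))))))  →  f(a, f(a, f(f(s(s(e)), s(s(e))), s(q(f(e, s(s(e))))))))   [R2 at 2.2.1.2]
3. f(a, f(a, f(f(s(s(e)), s(s(e))), s(q(f(e, s(s(e))))))))  →  f(a, f(a, f(s(s(e)), s(q(f(e, s(s(e))))))))   [R2 at 2.2.1]
4. f(a, f(a, f(s(s(e)), s(q(f(e, s(s(e))))))))  →  f(a, f(a, f(s(s(e)), s(s(f(e, s(s(e))))))))   [R1 at 2.2.2.1]
5. f(a, f(a, f(s(s(e)), s(s(f(e, s(s(e))))))))  →  f(a, f(a, f(s(s(e)), s(s(e)))))   [R2 at 2.2.2.1.1]
6. f(a, f(a, f(s(s(e)), s(s(e)))))  →  f(a, f(a, s(s(e))))   [R2 at 2.2]
7. f(a, f(a, s(s(e))))  →  f(a, a)   [R2 at 2]
8. f(a, a)  →  a   [R3 at ε]

a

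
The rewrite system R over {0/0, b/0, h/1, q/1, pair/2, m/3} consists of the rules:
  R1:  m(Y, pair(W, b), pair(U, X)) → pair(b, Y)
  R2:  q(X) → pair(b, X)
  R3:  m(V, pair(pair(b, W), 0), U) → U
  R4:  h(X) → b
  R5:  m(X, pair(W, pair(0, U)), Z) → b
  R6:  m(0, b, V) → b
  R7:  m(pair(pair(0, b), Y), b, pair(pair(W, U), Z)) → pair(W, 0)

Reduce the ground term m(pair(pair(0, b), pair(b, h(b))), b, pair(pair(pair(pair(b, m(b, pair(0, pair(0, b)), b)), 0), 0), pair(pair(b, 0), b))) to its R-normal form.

1. m(pair(pair(0, b), pair(b, h(b))), b, pair(pair(pair(pair(b, m(b, pair(0, pair(0, b)), b)), 0), 0), pair(pair(b, 0), b)))  →  pair(pair(pair(b, m(b, pair(0, pair(0, b)), b)), 0), 0)   [R7 at ε]
2. pair(pair(pair(b, m(b, pair(0, pair(0, b)), b)), 0), 0)  →  pair(pair(pair(b, b), 0), 0)   [R5 at 1.1.2]

pair(pair(pair(b, b), 0), 0)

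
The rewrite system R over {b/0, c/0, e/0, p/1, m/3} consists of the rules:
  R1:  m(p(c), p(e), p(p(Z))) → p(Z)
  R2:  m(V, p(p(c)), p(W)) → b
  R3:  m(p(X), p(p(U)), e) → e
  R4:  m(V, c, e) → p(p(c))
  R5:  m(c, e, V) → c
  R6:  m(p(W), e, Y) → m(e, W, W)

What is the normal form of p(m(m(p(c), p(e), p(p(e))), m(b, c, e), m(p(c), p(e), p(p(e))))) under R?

p(b)

1. p(m(m(p(c), p(e), p(p(e))), m(b, c, e), m(p(c), p(e), p(p(e)))))  →  p(m(p(e), m(b, c, e), m(p(c), p(e), p(p(e)))))   [R1 at 1.1]
2. p(m(p(e), m(b, c, e), m(p(c), p(e), p(p(e)))))  →  p(m(p(e), p(p(c)), m(p(c), p(e), p(p(e)))))   [R4 at 1.2]
3. p(m(p(e), p(p(c)), m(p(c), p(e), p(p(e)))))  →  p(m(p(e), p(p(c)), p(e)))   [R1 at 1.3]
4. p(m(p(e), p(p(c)), p(e)))  →  p(b)   [R2 at 1]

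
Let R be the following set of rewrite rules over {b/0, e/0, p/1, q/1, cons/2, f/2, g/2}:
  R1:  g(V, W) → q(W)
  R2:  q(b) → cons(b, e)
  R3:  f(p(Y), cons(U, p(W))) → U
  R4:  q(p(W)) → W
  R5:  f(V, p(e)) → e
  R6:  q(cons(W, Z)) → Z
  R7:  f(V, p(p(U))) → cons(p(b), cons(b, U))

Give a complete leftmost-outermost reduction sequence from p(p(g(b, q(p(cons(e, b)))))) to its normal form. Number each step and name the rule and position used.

p(p(b))

1. p(p(g(b, q(p(cons(e, b))))))  →  p(p(q(q(p(cons(e, b))))))   [R1 at 1.1]
2. p(p(q(q(p(cons(e, b))))))  →  p(p(q(cons(e, b))))   [R4 at 1.1.1]
3. p(p(q(cons(e, b))))  →  p(p(b))   [R6 at 1.1]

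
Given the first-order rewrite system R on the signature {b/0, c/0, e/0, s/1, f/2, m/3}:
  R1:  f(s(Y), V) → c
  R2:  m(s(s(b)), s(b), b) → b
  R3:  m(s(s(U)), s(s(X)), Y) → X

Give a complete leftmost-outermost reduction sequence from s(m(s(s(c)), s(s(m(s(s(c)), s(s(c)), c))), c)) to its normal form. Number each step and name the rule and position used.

1. s(m(s(s(c)), s(s(m(s(s(c)), s(s(c)), c))), c))  →  s(m(s(s(c)), s(s(c)), c))   [R3 at 1]
2. s(m(s(s(c)), s(s(c)), c))  →  s(c)   [R3 at 1]

s(c)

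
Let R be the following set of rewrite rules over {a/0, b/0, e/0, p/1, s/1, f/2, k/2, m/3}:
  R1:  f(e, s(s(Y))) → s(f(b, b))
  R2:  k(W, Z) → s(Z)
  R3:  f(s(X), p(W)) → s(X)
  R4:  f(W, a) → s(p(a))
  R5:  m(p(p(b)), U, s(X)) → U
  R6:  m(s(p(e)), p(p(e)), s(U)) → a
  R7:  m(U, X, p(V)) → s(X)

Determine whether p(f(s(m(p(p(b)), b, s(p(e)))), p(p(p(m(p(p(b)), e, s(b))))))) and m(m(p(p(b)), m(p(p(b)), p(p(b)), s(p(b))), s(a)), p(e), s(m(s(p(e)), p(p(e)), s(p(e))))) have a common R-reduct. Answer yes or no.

Reduce t₁ = p(f(s(m(p(p(b)), b, s(p(e)))), p(p(p(m(p(p(b)), e, s(b))))))):
1. p(f(s(m(p(p(b)), b, s(p(e)))), p(p(p(m(p(p(b)), e, s(b)))))))  →  p(s(m(p(p(b)), b, s(p(e)))))   [R3 at 1]
2. p(s(m(p(p(b)), b, s(p(e)))))  →  p(s(b))   [R5 at 1.1]

Reduce t₂ = m(m(p(p(b)), m(p(p(b)), p(p(b)), s(p(b))), s(a)), p(e), s(m(s(p(e)), p(p(e)), s(p(e))))):
1. m(m(p(p(b)), m(p(p(b)), p(p(b)), s(p(b))), s(a)), p(e), s(m(s(p(e)), p(p(e)), s(p(e)))))  →  m(m(p(p(b)), p(p(b)), s(p(b))), p(e), s(m(s(p(e)), p(p(e)), s(p(e)))))   [R5 at 1]
2. m(m(p(p(b)), p(p(b)), s(p(b))), p(e), s(m(s(p(e)), p(p(e)), s(p(e)))))  →  m(p(p(b)), p(e), s(m(s(p(e)), p(p(e)), s(p(e)))))   [R5 at 1]
3. m(p(p(b)), p(e), s(m(s(p(e)), p(p(e)), s(p(e)))))  →  p(e)   [R5 at ε]

no — NF(t₁) = p(s(b)), NF(t₂) = p(e)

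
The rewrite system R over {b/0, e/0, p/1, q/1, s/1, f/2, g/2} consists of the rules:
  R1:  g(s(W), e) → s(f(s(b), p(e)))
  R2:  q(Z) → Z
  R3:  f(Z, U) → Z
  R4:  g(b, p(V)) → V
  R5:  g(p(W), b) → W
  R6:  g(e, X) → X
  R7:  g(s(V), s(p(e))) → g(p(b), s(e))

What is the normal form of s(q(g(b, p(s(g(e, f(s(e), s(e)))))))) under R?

s(s(s(e)))

1. s(q(g(b, p(s(g(e, f(s(e), s(e))))))))  →  s(g(b, p(s(g(e, f(s(e), s(e)))))))   [R2 at 1]
2. s(g(b, p(s(g(e, f(s(e), s(e)))))))  →  s(s(g(e, f(s(e), s(e)))))   [R4 at 1]
3. s(s(g(e, f(s(e), s(e)))))  →  s(s(f(s(e), s(e))))   [R6 at 1.1]
4. s(s(f(s(e), s(e))))  →  s(s(s(e)))   [R3 at 1.1]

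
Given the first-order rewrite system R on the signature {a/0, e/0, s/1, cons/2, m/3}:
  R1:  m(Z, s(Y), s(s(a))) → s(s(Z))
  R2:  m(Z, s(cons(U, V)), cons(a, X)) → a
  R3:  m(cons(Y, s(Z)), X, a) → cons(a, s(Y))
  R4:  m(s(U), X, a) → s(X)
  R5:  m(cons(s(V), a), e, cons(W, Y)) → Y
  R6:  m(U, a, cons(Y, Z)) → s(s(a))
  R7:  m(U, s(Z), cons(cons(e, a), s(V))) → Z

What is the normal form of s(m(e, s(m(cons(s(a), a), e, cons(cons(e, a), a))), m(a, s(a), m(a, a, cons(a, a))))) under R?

1. s(m(e, s(m(cons(s(a), a), e, cons(cons(e, a), a))), m(a, s(a), m(a, a, cons(a, a)))))  →  s(m(e, s(a), m(a, s(a), m(a, a, cons(a, a)))))   [R5 at 1.2.1]
2. s(m(e, s(a), m(a, s(a), m(a, a, cons(a, a)))))  →  s(m(e, s(a), m(a, s(a), s(s(a)))))   [R6 at 1.3.3]
3. s(m(e, s(a), m(a, s(a), s(s(a)))))  →  s(m(e, s(a), s(s(a))))   [R1 at 1.3]
4. s(m(e, s(a), s(s(a))))  →  s(s(s(e)))   [R1 at 1]

s(s(s(e)))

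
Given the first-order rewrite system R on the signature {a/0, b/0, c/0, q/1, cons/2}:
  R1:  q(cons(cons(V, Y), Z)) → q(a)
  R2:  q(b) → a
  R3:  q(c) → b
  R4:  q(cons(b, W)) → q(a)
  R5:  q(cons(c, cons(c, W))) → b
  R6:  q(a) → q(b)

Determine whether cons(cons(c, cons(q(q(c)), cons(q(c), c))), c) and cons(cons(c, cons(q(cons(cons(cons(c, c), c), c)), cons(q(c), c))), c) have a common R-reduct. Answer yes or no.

Reduce t₁ = cons(cons(c, cons(q(q(c)), cons(q(c), c))), c):
1. cons(cons(c, cons(q(q(c)), cons(q(c), c))), c)  →  cons(cons(c, cons(q(b), cons(q(c), c))), c)   [R3 at 1.2.1.1]
2. cons(cons(c, cons(q(b), cons(q(c), c))), c)  →  cons(cons(c, cons(a, cons(q(c), c))), c)   [R2 at 1.2.1]
3. cons(cons(c, cons(a, cons(q(c), c))), c)  →  cons(cons(c, cons(a, cons(b, c))), c)   [R3 at 1.2.2.1]

Reduce t₂ = cons(cons(c, cons(q(cons(cons(cons(c, c), c), c)), cons(q(c), c))), c):
1. cons(cons(c, cons(q(cons(cons(cons(c, c), c), c)), cons(q(c), c))), c)  →  cons(cons(c, cons(q(a), cons(q(c), c))), c)   [R1 at 1.2.1]
2. cons(cons(c, cons(q(a), cons(q(c), c))), c)  →  cons(cons(c, cons(q(b), cons(q(c), c))), c)   [R6 at 1.2.1]
3. cons(cons(c, cons(q(b), cons(q(c), c))), c)  →  cons(cons(c, cons(a, cons(q(c), c))), c)   [R2 at 1.2.1]
4. cons(cons(c, cons(a, cons(q(c), c))), c)  →  cons(cons(c, cons(a, cons(b, c))), c)   [R3 at 1.2.2.1]

yes — NF(t₁) = cons(cons(c, cons(a, cons(b, c))), c), NF(t₂) = cons(cons(c, cons(a, cons(b, c))), c)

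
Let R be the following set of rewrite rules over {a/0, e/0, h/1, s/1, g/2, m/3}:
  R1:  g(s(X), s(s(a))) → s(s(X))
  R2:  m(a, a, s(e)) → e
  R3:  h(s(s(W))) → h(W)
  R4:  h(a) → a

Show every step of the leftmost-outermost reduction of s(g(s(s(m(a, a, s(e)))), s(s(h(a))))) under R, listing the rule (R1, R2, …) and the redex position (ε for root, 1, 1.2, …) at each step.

1. s(g(s(s(m(a, a, s(e)))), s(s(h(a)))))  →  s(g(s(s(e)), s(s(h(a)))))   [R2 at 1.1.1.1]
2. s(g(s(s(e)), s(s(h(a)))))  →  s(g(s(s(e)), s(s(a))))   [R4 at 1.2.1.1]
3. s(g(s(s(e)), s(s(a))))  →  s(s(s(s(e))))   [R1 at 1]

s(s(s(s(e))))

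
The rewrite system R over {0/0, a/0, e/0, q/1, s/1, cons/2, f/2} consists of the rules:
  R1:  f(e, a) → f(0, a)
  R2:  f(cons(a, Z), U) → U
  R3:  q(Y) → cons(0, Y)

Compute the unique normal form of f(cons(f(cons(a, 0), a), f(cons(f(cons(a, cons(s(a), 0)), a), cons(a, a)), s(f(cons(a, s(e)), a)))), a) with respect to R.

1. f(cons(f(cons(a, 0), a), f(cons(f(cons(a, cons(s(a), 0)), a), cons(a, a)), s(f(cons(a, s(e)), a)))), a)  →  f(cons(a, f(cons(f(cons(a, cons(s(a), 0)), a), cons(a, a)), s(f(cons(a, s(e)), a)))), a)   [R2 at 1.1]
2. f(cons(a, f(cons(f(cons(a, cons(s(a), 0)), a), cons(a, a)), s(f(cons(a, s(e)), a)))), a)  →  a   [R2 at ε]

a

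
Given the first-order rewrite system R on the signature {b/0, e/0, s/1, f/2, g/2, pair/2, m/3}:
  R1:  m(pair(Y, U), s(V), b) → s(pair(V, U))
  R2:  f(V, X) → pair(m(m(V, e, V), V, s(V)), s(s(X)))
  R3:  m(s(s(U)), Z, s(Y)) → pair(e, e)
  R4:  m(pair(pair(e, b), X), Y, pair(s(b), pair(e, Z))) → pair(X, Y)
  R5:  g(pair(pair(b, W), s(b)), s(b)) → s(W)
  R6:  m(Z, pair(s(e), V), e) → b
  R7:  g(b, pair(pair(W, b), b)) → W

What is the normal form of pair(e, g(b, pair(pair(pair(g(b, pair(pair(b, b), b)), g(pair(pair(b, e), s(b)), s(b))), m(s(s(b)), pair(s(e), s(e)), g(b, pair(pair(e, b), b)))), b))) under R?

1. pair(e, g(b, pair(pair(pair(g(b, pair(pair(b, b), b)), g(pair(pair(b, e), s(b)), s(b))), m(s(s(b)), pair(s(e), s(e)), g(b, pair(pair(e, b), b)))), b)))  →  pair(e, g(b, pair(pair(pair(b, g(pair(pair(b, e), s(b)), s(b))), m(s(s(b)), pair(s(e), s(e)), g(b, pair(pair(e, b), b)))), b)))   [R7 at 2.2.1.1.1]
2. pair(e, g(b, pair(pair(pair(b, g(pair(pair(b, e), s(b)), s(b))), m(s(s(b)), pair(s(e), s(e)), g(b, pair(pair(e, b), b)))), b)))  →  pair(e, g(b, pair(pair(pair(b, s(e)), m(s(s(b)), pair(s(e), s(e)), g(b, pair(pair(e, b), b)))), b)))   [R5 at 2.2.1.1.2]
3. pair(e, g(b, pair(pair(pair(b, s(e)), m(s(s(b)), pair(s(e), s(e)), g(b, pair(pair(e, b), b)))), b)))  →  pair(e, g(b, pair(pair(pair(b, s(e)), m(s(s(b)), pair(s(e), s(e)), e)), b)))   [R7 at 2.2.1.2.3]
4. pair(e, g(b, pair(pair(pair(b, s(e)), m(s(s(b)), pair(s(e), s(e)), e)), b)))  →  pair(e, g(b, pair(pair(pair(b, s(e)), b), b)))   [R6 at 2.2.1.2]
5. pair(e, g(b, pair(pair(pair(b, s(e)), b), b)))  →  pair(e, pair(b, s(e)))   [R7 at 2]

pair(e, pair(b, s(e)))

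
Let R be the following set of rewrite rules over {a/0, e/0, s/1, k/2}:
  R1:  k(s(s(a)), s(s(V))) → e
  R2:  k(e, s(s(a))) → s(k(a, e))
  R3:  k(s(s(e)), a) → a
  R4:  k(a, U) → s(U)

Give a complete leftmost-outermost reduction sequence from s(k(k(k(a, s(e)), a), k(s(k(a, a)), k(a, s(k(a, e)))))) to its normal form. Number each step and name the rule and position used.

1. s(k(k(k(a, s(e)), a), k(s(k(a, a)), k(a, s(k(a, e))))))  →  s(k(k(s(s(e)), a), k(s(k(a, a)), k(a, s(k(a, e))))))   [R4 at 1.1.1]
2. s(k(k(s(s(e)), a), k(s(k(a, a)), k(a, s(k(a, e))))))  →  s(k(a, k(s(k(a, a)), k(a, s(k(a, e))))))   [R3 at 1.1]
3. s(k(a, k(s(k(a, a)), k(a, s(k(a, e))))))  →  s(s(k(s(k(a, a)), k(a, s(k(a, e))))))   [R4 at 1]
4. s(s(k(s(k(a, a)), k(a, s(k(a, e))))))  →  s(s(k(s(s(a)), k(a, s(k(a, e))))))   [R4 at 1.1.1.1]
5. s(s(k(s(s(a)), k(a, s(k(a, e))))))  →  s(s(k(s(s(a)), s(s(k(a, e))))))   [R4 at 1.1.2]
6. s(s(k(s(s(a)), s(s(k(a, e))))))  →  s(s(e))   [R1 at 1.1]

s(s(e))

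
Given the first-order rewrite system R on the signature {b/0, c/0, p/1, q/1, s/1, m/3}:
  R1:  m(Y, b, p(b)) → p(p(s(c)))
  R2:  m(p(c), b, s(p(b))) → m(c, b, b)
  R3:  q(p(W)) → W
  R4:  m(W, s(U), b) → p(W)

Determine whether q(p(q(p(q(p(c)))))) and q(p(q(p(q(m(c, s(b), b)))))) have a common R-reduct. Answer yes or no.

Reduce t₁ = q(p(q(p(q(p(c)))))):
1. q(p(q(p(q(p(c))))))  →  q(p(q(p(c))))   [R3 at ε]
2. q(p(q(p(c))))  →  q(p(c))   [R3 at ε]
3. q(p(c))  →  c   [R3 at ε]

Reduce t₂ = q(p(q(p(q(m(c, s(b), b)))))):
1. q(p(q(p(q(m(c, s(b), b))))))  →  q(p(q(m(c, s(b), b))))   [R3 at ε]
2. q(p(q(m(c, s(b), b))))  →  q(m(c, s(b), b))   [R3 at ε]
3. q(m(c, s(b), b))  →  q(p(c))   [R4 at 1]
4. q(p(c))  →  c   [R3 at ε]

yes — NF(t₁) = c, NF(t₂) = c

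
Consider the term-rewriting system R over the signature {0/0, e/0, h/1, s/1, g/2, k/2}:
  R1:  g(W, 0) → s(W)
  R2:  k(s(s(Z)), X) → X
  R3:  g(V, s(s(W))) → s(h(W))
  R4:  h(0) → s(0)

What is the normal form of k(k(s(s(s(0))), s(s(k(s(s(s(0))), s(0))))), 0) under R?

0

1. k(k(s(s(s(0))), s(s(k(s(s(s(0))), s(0))))), 0)  →  k(s(s(k(s(s(s(0))), s(0)))), 0)   [R2 at 1]
2. k(s(s(k(s(s(s(0))), s(0)))), 0)  →  0   [R2 at ε]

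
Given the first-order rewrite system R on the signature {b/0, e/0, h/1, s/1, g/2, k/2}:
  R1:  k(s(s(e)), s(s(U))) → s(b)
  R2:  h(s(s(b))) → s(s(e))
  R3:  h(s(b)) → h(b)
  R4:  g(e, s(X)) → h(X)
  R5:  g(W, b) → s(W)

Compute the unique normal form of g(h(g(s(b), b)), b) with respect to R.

s(s(s(e)))

1. g(h(g(s(b), b)), b)  →  s(h(g(s(b), b)))   [R5 at ε]
2. s(h(g(s(b), b)))  →  s(h(s(s(b))))   [R5 at 1.1]
3. s(h(s(s(b))))  →  s(s(s(e)))   [R2 at 1]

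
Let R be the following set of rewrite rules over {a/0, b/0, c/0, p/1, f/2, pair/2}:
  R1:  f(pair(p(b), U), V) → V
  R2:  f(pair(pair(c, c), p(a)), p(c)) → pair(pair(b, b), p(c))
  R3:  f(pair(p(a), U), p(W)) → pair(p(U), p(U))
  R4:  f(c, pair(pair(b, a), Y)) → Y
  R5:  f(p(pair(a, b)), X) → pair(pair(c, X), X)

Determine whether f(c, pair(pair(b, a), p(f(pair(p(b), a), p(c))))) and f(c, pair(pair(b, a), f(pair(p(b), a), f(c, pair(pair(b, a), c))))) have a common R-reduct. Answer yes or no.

no — NF(t₁) = p(p(c)), NF(t₂) = c

Reduce t₁ = f(c, pair(pair(b, a), p(f(pair(p(b), a), p(c))))):
1. f(c, pair(pair(b, a), p(f(pair(p(b), a), p(c)))))  →  p(f(pair(p(b), a), p(c)))   [R4 at ε]
2. p(f(pair(p(b), a), p(c)))  →  p(p(c))   [R1 at 1]

Reduce t₂ = f(c, pair(pair(b, a), f(pair(p(b), a), f(c, pair(pair(b, a), c))))):
1. f(c, pair(pair(b, a), f(pair(p(b), a), f(c, pair(pair(b, a), c)))))  →  f(pair(p(b), a), f(c, pair(pair(b, a), c)))   [R4 at ε]
2. f(pair(p(b), a), f(c, pair(pair(b, a), c)))  →  f(c, pair(pair(b, a), c))   [R1 at ε]
3. f(c, pair(pair(b, a), c))  →  c   [R4 at ε]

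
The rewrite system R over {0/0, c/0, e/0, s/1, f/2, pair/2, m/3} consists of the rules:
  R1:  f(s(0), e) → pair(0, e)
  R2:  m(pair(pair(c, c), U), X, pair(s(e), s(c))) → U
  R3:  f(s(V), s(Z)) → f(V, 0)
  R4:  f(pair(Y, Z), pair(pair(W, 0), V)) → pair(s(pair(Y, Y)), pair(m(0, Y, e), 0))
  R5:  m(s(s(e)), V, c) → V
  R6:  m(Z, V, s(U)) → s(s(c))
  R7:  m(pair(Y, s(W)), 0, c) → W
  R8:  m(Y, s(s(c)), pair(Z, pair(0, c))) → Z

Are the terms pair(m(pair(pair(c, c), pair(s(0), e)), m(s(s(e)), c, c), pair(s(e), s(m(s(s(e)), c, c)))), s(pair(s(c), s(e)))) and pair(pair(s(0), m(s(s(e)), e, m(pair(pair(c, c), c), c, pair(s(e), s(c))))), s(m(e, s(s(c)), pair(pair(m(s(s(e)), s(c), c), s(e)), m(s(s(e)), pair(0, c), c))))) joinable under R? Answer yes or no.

Reduce t₁ = pair(m(pair(pair(c, c), pair(s(0), e)), m(s(s(e)), c, c), pair(s(e), s(m(s(s(e)), c, c)))), s(pair(s(c), s(e)))):
1. pair(m(pair(pair(c, c), pair(s(0), e)), m(s(s(e)), c, c), pair(s(e), s(m(s(s(e)), c, c)))), s(pair(s(c), s(e))))  →  pair(m(pair(pair(c, c), pair(s(0), e)), c, pair(s(e), s(m(s(s(e)), c, c)))), s(pair(s(c), s(e))))   [R5 at 1.2]
2. pair(m(pair(pair(c, c), pair(s(0), e)), c, pair(s(e), s(m(s(s(e)), c, c)))), s(pair(s(c), s(e))))  →  pair(m(pair(pair(c, c), pair(s(0), e)), c, pair(s(e), s(c))), s(pair(s(c), s(e))))   [R5 at 1.3.2.1]
3. pair(m(pair(pair(c, c), pair(s(0), e)), c, pair(s(e), s(c))), s(pair(s(c), s(e))))  →  pair(pair(s(0), e), s(pair(s(c), s(e))))   [R2 at 1]

Reduce t₂ = pair(pair(s(0), m(s(s(e)), e, m(pair(pair(c, c), c), c, pair(s(e), s(c))))), s(m(e, s(s(c)), pair(pair(m(s(s(e)), s(c), c), s(e)), m(s(s(e)), pair(0, c), c))))):
1. pair(pair(s(0), m(s(s(e)), e, m(pair(pair(c, c), c), c, pair(s(e), s(c))))), s(m(e, s(s(c)), pair(pair(m(s(s(e)), s(c), c), s(e)), m(s(s(e)), pair(0, c), c)))))  →  pair(pair(s(0), m(s(s(e)), e, c)), s(m(e, s(s(c)), pair(pair(m(s(s(e)), s(c), c), s(e)), m(s(s(e)), pair(0, c), c)))))   [R2 at 1.2.3]
2. pair(pair(s(0), m(s(s(e)), e, c)), s(m(e, s(s(c)), pair(pair(m(s(s(e)), s(c), c), s(e)), m(s(s(e)), pair(0, c), c)))))  →  pair(pair(s(0), e), s(m(e, s(s(c)), pair(pair(m(s(s(e)), s(c), c), s(e)), m(s(s(e)), pair(0, c), c)))))   [R5 at 1.2]
3. pair(pair(s(0), e), s(m(e, s(s(c)), pair(pair(m(s(s(e)), s(c), c), s(e)), m(s(s(e)), pair(0, c), c)))))  →  pair(pair(s(0), e), s(m(e, s(s(c)), pair(pair(s(c), s(e)), m(s(s(e)), pair(0, c), c)))))   [R5 at 2.1.3.1.1]
4. pair(pair(s(0), e), s(m(e, s(s(c)), pair(pair(s(c), s(e)), m(s(s(e)), pair(0, c), c)))))  →  pair(pair(s(0), e), s(m(e, s(s(c)), pair(pair(s(c), s(e)), pair(0, c)))))   [R5 at 2.1.3.2]
5. pair(pair(s(0), e), s(m(e, s(s(c)), pair(pair(s(c), s(e)), pair(0, c)))))  →  pair(pair(s(0), e), s(pair(s(c), s(e))))   [R8 at 2.1]

yes — NF(t₁) = pair(pair(s(0), e), s(pair(s(c), s(e)))), NF(t₂) = pair(pair(s(0), e), s(pair(s(c), s(e))))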